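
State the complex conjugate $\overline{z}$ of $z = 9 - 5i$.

If z = a + bi, then conjugate(z) = a - bi
conjugate(9 - 5i) = 9 + 5i


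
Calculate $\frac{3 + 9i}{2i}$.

Multiply numerator and denominator by conjugate (-2i):
= (3 + 9i)(-2i) / (0^2 + 2^2)
= (18 - 6i) / 4
Divide through by 2: (9 - 3i) / 2
= 9/2 - (3/2)i


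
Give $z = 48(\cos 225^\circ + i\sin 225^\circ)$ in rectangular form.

a = r cos θ = 48 * -sqrt(2)/2 = -24*sqrt(2)
b = r sin θ = 48 * -sqrt(2)/2 = -24*sqrt(2)
z = -24*sqrt(2) - 24*sqrt(2)i


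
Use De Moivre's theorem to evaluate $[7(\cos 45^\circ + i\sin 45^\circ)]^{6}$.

By De Moivre: z^n = r^n(cos(nθ) + i sin(nθ))
= 7^6(cos(6*45°) + i sin(6*45°))
= 117649(cos 270° + i sin 270°)
= -117649i


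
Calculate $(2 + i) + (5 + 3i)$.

(2 + 5) + (1 + 3)i = 7 + 4i


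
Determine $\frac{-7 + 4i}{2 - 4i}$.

Multiply numerator and denominator by conjugate (2 + 4i):
= (-7 + 4i)(2 + 4i) / (2^2 + (-4)^2)
= (-30 - 20i) / 20
Divide through by 10: (-3 - 2i) / 2
= -3/2 - i


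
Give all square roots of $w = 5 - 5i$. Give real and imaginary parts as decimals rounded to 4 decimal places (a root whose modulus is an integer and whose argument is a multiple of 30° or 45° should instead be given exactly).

|w| = sqrt(50) ≈ 7.071068, arg(w) = 315°
Root modulus = sqrt(50)^(1/2) ≈ 2.659148
Root arguments: θ_k = (315° + 360°k)/2 for k = 0, 1, ..., 1
Compute each root as (root modulus)(cos θ_k + i sin θ_k) using full-precision intermediates, then round to 4 decimal places.
Roots: -2.4567 + 1.0176i, 2.4567 - 1.0176i


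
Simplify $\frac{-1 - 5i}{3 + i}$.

Multiply numerator and denominator by conjugate (3 - i):
= (-1 - 5i)(3 - i) / (3^2 + 1^2)
= (-8 - 14i) / 10
Divide through by 2: (-4 - 7i) / 5
= -4/5 - (7/5)i


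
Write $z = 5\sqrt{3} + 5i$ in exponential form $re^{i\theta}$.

r = |z| = sqrt((5*sqrt(3))^2 + (5)^2) = sqrt(75 + 25) = sqrt(100) = 10
θ = arctan(b/a) = arctan(5/8.6603) (quadrant-adjusted) = 30° = π/6
z = 10e^(i*π/6)


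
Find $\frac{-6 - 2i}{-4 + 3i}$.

Multiply numerator and denominator by conjugate (-4 - 3i):
= (-6 - 2i)(-4 - 3i) / ((-4)^2 + 3^2)
= (18 + 26i) / 25
= 18/25 + (26/25)i


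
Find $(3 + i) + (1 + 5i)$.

(3 + 1) + (1 + 5)i = 4 + 6i


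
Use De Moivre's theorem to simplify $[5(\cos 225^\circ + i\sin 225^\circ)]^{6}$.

By De Moivre: z^n = r^n(cos(nθ) + i sin(nθ))
= 5^6(cos(6*225°) + i sin(6*225°))
= 15625(cos 270° + i sin 270°)
= -15625i


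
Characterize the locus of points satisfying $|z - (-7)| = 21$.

|z - z0| = r describes a circle centered at z0 with radius r
Here z0 = -7 and r = 21
Locus: Circle centered at (-7, 0) with radius 21


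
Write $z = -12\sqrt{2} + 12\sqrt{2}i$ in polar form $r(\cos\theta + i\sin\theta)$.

r = |z| = sqrt(a^2 + b^2) = sqrt((-12*sqrt(2))^2 + (12*sqrt(2))^2) = sqrt(288 + 288) = sqrt(576) = 24
θ = arctan(b/a) = arctan(16.9706/-16.9706) (quadrant-adjusted) = 135°
z = 24(cos 135° + i sin 135°)


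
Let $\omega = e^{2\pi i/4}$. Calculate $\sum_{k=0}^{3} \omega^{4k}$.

Since 4 divides 4, ω^4 = (ω^4)^1 = 1^1 = 1, so every term is 1.
Sum = 4 · 1 = 4


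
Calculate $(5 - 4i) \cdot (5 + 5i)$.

(a1*a2 - b1*b2) + (a1*b2 + b1*a2)i
= (25 - (-20)) + (25 + (-20))i
= 45 + 5i


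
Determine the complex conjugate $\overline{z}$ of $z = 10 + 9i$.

If z = a + bi, then conjugate(z) = a - bi
conjugate(10 + 9i) = 10 - 9i


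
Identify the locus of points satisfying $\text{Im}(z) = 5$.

Im(z) = y where z = x + yi; the equation y = 5 is satisfied by all points with that y-coordinate
Locus: Horizontal line y = 5


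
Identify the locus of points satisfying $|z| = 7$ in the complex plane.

|z| = 7 means sqrt(x^2 + y^2) = 7
This is a circle of radius 7 centered at the origin


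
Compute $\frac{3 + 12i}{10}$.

Divisor is real, so divide each part by 10:
= 3/10 + (6/5)i


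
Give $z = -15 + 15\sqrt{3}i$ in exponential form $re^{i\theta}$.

r = |z| = sqrt((-15)^2 + (15*sqrt(3))^2) = sqrt(225 + 675) = sqrt(900) = 30
θ = arctan(b/a) = arctan(25.9808/-15) (quadrant-adjusted) = 120° = 2π/3
z = 30e^(i*2π/3)


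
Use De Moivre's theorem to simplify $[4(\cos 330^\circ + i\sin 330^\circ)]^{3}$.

By De Moivre: z^n = r^n(cos(nθ) + i sin(nθ))
= 4^3(cos(3*330°) + i sin(3*330°))
= 64(cos 270° + i sin 270°)
= -64i


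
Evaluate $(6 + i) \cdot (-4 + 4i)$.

(a1*a2 - b1*b2) + (a1*b2 + b1*a2)i
= (-24 - 4) + (24 + (-4))i
= -28 + 20i


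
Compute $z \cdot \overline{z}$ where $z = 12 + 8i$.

z * conjugate(z) = |z|^2 = a^2 + b^2
= 12^2 + 8^2 = 208


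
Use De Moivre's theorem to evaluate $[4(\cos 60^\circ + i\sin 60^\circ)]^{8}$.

By De Moivre: z^n = r^n(cos(nθ) + i sin(nθ))
= 4^8(cos(8*60°) + i sin(8*60°))
= 65536(cos 120° + i sin 120°)
= -32768 + 32768*sqrt(3)i


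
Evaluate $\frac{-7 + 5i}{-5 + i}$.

Multiply numerator and denominator by conjugate (-5 - i):
= (-7 + 5i)(-5 - i) / ((-5)^2 + 1^2)
= (40 - 18i) / 26
Divide through by 2: (20 - 9i) / 13
= 20/13 - (9/13)i


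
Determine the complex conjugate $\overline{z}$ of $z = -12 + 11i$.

If z = a + bi, then conjugate(z) = a - bi
conjugate(-12 + 11i) = -12 - 11i


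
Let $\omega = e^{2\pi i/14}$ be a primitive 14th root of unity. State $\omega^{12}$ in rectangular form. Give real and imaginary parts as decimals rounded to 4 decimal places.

ω^12 = e^(2πi·12/14) = e^(i·12π/7)
= cos(12π/7) + i sin(12π/7)
= 0.6235 - 0.7818i


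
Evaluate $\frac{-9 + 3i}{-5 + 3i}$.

Multiply numerator and denominator by conjugate (-5 - 3i):
= (-9 + 3i)(-5 - 3i) / ((-5)^2 + 3^2)
= (54 + 12i) / 34
Divide through by 2: (27 + 6i) / 17
= 27/17 + (6/17)i


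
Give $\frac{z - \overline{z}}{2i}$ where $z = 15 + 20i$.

z - conjugate(z) = 2bi
(z - conjugate(z))/(2i) = 2bi/(2i) = b = 20


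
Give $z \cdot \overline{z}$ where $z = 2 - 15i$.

z * conjugate(z) = |z|^2 = a^2 + b^2
= 2^2 + (-15)^2 = 229


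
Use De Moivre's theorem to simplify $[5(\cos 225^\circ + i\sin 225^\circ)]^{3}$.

By De Moivre: z^n = r^n(cos(nθ) + i sin(nθ))
= 5^3(cos(3*225°) + i sin(3*225°))
= 125(cos 315° + i sin 315°)
= 125*sqrt(2)/2 - (125*sqrt(2)/2)i


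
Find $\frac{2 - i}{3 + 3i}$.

Multiply numerator and denominator by conjugate (3 - 3i):
= (2 - i)(3 - 3i) / (3^2 + 3^2)
= (3 - 9i) / 18
Divide through by 3: (1 - 3i) / 6
= 1/6 - (1/2)i


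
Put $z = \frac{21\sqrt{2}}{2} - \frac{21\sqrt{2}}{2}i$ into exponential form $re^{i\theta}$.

r = |z| = sqrt((21*sqrt(2)/2)^2 + (-21*sqrt(2)/2)^2) = sqrt(441/2 + 441/2) = sqrt(441) = 21
θ = arctan(b/a) = arctan(-14.8492/14.8492) (quadrant-adjusted) = -45° = -π/4
z = 21e^(-i*π/4)


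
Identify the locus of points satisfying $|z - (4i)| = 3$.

|z - z0| = r describes a circle centered at z0 with radius r
Here z0 = 4i and r = 3
Locus: Circle centered at (0, 4) with radius 3


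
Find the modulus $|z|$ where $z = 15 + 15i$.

|z| = sqrt(a^2 + b^2) = sqrt(15^2 + 15^2) = sqrt(450) = sqrt(450)


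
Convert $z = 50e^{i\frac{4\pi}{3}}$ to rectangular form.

a = r cos θ = 50 * -1/2 = -25
b = r sin θ = 50 * -sqrt(3)/2 = -25*sqrt(3)
z = -25 - 25*sqrt(3)i


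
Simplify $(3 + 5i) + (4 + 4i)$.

(3 + 4) + (5 + 4)i = 7 + 9i


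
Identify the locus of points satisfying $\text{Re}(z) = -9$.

Re(z) = x where z = x + yi; the equation x = -9 is satisfied by all points with that x-coordinate
Locus: Vertical line x = -9


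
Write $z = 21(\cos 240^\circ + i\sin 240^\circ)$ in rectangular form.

a = r cos θ = 21 * -1/2 = -21/2
b = r sin θ = 21 * -sqrt(3)/2 = -21*sqrt(3)/2
z = -21/2 - (21*sqrt(3)/2)i


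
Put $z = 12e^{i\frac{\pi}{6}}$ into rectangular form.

a = r cos θ = 12 * sqrt(3)/2 = 6*sqrt(3)
b = r sin θ = 12 * 1/2 = 6
z = 6*sqrt(3) + 6i


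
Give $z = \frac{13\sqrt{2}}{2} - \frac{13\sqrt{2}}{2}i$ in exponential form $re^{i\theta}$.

r = |z| = sqrt((13*sqrt(2)/2)^2 + (-13*sqrt(2)/2)^2) = sqrt(169/2 + 169/2) = sqrt(169) = 13
θ = arctan(b/a) = arctan(-9.1924/9.1924) (quadrant-adjusted) = -45° = -π/4
z = 13e^(-i*π/4)


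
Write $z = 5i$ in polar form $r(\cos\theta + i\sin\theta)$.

r = |z| = sqrt(a^2 + b^2) = sqrt((0)^2 + (5)^2) = sqrt(0 + 25) = sqrt(25) = 5
a = 0 and b > 0, so z lies on the positive imaginary axis: θ = 90°
z = 5(cos 90° + i sin 90°)


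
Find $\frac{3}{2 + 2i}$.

Multiply numerator and denominator by conjugate (2 - 2i):
= (3)(2 - 2i) / (2^2 + 2^2)
= (6 - 6i) / 8
Divide through by 2: (3 - 3i) / 4
= 3/4 - (3/4)i


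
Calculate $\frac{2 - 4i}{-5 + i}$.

Multiply numerator and denominator by conjugate (-5 - i):
= (2 - 4i)(-5 - i) / ((-5)^2 + 1^2)
= (-14 + 18i) / 26
Divide through by 2: (-7 + 9i) / 13
= -7/13 + (9/13)i


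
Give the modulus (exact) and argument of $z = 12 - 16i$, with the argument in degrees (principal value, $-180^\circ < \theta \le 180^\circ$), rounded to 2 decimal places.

|z| = sqrt(12^2 + (-16)^2) = 20
arg(z) = arctan(b/a) = arctan(-16/12) (quadrant-adjusted) = -53.13°


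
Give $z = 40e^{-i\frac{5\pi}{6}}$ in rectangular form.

a = r cos θ = 40 * -sqrt(3)/2 = -20*sqrt(3)
b = r sin θ = 40 * -1/2 = -20
z = -20*sqrt(3) - 20i


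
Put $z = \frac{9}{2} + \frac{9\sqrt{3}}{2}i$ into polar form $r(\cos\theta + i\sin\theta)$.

r = |z| = sqrt(a^2 + b^2) = sqrt((9/2)^2 + (9*sqrt(3)/2)^2) = sqrt(81/4 + 243/4) = sqrt(81) = 9
θ = arctan(b/a) = arctan(7.7942/4.5) (quadrant-adjusted) = 60°
z = 9(cos 60° + i sin 60°)


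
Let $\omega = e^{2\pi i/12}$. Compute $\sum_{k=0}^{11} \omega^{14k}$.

Let ζ = ω^14 = e^(2πi·14/12). Since 12 ∤ 14, ζ ≠ 1.
Sum = Σ_{k=0}^{11} ζ^k = (ζ^12 - 1)/(ζ - 1) = (ω^{14·12} - 1)/(ζ - 1) = (1 - 1)/(ζ - 1) = 0


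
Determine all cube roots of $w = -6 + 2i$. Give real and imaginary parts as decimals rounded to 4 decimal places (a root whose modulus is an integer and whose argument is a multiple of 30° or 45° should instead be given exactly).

|w| = sqrt(40) ≈ 6.324555, arg(w) ≈ 161.565051°
Root modulus = sqrt(40)^(1/3) ≈ 1.849311
Root arguments: θ_k = (arg(w) + 360°k)/3 for k = 0, 1, ..., 2
Compute each root as (root modulus)(cos θ_k + i sin θ_k) using full-precision intermediates, then round to 4 decimal places.
Roots: 1.0908 + 1.4934i, -1.8387 + 0.1980i, 0.7479 - 1.6913i


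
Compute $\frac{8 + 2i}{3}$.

Divisor is real, so divide each part by 3:
= 8/3 + (2/3)i


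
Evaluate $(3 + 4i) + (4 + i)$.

(3 + 4) + (4 + 1)i = 7 + 5i


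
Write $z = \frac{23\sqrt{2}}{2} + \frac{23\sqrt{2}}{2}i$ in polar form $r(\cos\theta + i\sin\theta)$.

r = |z| = sqrt(a^2 + b^2) = sqrt((23*sqrt(2)/2)^2 + (23*sqrt(2)/2)^2) = sqrt(529/2 + 529/2) = sqrt(529) = 23
θ = arctan(b/a) = arctan(16.2635/16.2635) (quadrant-adjusted) = 45°
z = 23(cos 45° + i sin 45°)


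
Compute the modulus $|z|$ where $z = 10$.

|z| = sqrt(a^2 + b^2) = sqrt(10^2 + 0^2) = sqrt(100) = 10


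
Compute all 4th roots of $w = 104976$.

|w| = 104976, arg(w) = 0°
Root modulus = 104976^(1/4) = 18
Root arguments: θ_k = (0° + 360°k)/4 for k = 0, 1, ..., 3
Roots: 18, 18i, -18, -18i


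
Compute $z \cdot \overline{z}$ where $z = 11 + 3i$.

z * conjugate(z) = |z|^2 = a^2 + b^2
= 11^2 + 3^2 = 130


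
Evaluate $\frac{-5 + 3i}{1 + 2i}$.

Multiply numerator and denominator by conjugate (1 - 2i):
= (-5 + 3i)(1 - 2i) / (1^2 + 2^2)
= (1 + 13i) / 5
= 1/5 + (13/5)i


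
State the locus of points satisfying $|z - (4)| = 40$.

|z - z0| = r describes a circle centered at z0 with radius r
Here z0 = 4 and r = 40
Locus: Circle centered at (4, 0) with radius 40


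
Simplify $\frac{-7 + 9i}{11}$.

Divisor is real, so divide each part by 11:
= -7/11 + (9/11)i


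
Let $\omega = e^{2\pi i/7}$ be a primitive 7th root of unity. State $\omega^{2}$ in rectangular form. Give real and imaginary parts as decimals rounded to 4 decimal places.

ω^2 = e^(2πi·2/7) = e^(i·4π/7)
= cos(4π/7) + i sin(4π/7)
= -0.2225 + 0.9749i


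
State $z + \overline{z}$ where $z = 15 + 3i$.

z + conjugate(z) = (a + bi) + (a - bi) = 2a
= 2 * 15 = 30


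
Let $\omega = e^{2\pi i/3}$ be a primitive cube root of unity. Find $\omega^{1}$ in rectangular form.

ω^1 = e^(2πi·1/3) = e^(i·2π/3)
= cos(2π/3) + i sin(2π/3)
= -1/2 + (sqrt(3)/2)i


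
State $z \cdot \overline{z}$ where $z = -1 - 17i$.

z * conjugate(z) = |z|^2 = a^2 + b^2
= (-1)^2 + (-17)^2 = 290


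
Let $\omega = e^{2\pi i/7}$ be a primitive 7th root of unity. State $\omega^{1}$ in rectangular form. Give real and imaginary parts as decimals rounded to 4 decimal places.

ω^1 = e^(2πi·1/7) = e^(i·2π/7)
= cos(2π/7) + i sin(2π/7)
= 0.6235 + 0.7818i


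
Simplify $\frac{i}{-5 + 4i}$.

Multiply numerator and denominator by conjugate (-5 - 4i):
= (i)(-5 - 4i) / ((-5)^2 + 4^2)
= (4 - 5i) / 41
= 4/41 - (5/41)i


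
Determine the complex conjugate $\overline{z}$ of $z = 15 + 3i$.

If z = a + bi, then conjugate(z) = a - bi
conjugate(15 + 3i) = 15 - 3i


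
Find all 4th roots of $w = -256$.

|w| = 256, arg(w) = 180°
Root modulus = 256^(1/4) = 4
Root arguments: θ_k = (180° + 360°k)/4 for k = 0, 1, ..., 3
Roots: 2*sqrt(2) + 2*sqrt(2)i, -2*sqrt(2) + 2*sqrt(2)i, -2*sqrt(2) - 2*sqrt(2)i, 2*sqrt(2) - 2*sqrt(2)i


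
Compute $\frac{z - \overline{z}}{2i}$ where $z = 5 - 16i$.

z - conjugate(z) = 2bi
(z - conjugate(z))/(2i) = 2bi/(2i) = b = -16


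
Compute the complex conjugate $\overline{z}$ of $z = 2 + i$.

If z = a + bi, then conjugate(z) = a - bi
conjugate(2 + i) = 2 - i


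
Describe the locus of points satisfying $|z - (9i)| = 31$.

|z - z0| = r describes a circle centered at z0 with radius r
Here z0 = 9i and r = 31
Locus: Circle centered at (0, 9) with radius 31


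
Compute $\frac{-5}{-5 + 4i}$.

Multiply numerator and denominator by conjugate (-5 - 4i):
= (-5)(-5 - 4i) / ((-5)^2 + 4^2)
= (25 + 20i) / 41
= 25/41 + (20/41)i


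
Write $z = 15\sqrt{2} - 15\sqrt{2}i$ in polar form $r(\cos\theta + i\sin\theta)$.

r = |z| = sqrt(a^2 + b^2) = sqrt((15*sqrt(2))^2 + (-15*sqrt(2))^2) = sqrt(450 + 450) = sqrt(900) = 30
θ = arctan(b/a) = arctan(-21.2132/21.2132) (quadrant-adjusted) = 315°
z = 30(cos 315° + i sin 315°)


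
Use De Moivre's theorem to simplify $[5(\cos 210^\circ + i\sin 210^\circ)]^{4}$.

By De Moivre: z^n = r^n(cos(nθ) + i sin(nθ))
= 5^4(cos(4*210°) + i sin(4*210°))
= 625(cos 120° + i sin 120°)
= -625/2 + (625*sqrt(3)/2)i


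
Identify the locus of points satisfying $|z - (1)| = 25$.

|z - z0| = r describes a circle centered at z0 with radius r
Here z0 = 1 and r = 25
Locus: Circle centered at (1, 0) with radius 25


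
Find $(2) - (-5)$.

(2 - (-5)) + (0 - 0)i = 7


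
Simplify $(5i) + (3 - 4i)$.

(0 + 3) + (5 + (-4))i = 3 + i


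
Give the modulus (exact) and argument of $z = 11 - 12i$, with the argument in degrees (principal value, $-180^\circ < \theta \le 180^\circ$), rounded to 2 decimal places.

|z| = sqrt(11^2 + (-12)^2) = sqrt(265)
arg(z) = arctan(b/a) = arctan(-12/11) (quadrant-adjusted) = -47.49°


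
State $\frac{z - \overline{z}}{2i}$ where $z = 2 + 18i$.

z - conjugate(z) = 2bi
(z - conjugate(z))/(2i) = 2bi/(2i) = b = 18


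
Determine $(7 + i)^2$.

(a + bi)^2 = a^2 - b^2 + 2abi
= 7^2 - 1^2 + 2*7*1i
= 48 + 14i


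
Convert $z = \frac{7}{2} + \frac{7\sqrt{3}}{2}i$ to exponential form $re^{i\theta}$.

r = |z| = sqrt((7/2)^2 + (7*sqrt(3)/2)^2) = sqrt(49/4 + 147/4) = sqrt(49) = 7
θ = arctan(b/a) = arctan(6.0622/3.5) (quadrant-adjusted) = 60° = π/3
z = 7e^(i*π/3)


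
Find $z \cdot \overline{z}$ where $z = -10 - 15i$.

z * conjugate(z) = |z|^2 = a^2 + b^2
= (-10)^2 + (-15)^2 = 325


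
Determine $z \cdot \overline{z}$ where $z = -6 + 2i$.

z * conjugate(z) = |z|^2 = a^2 + b^2
= (-6)^2 + 2^2 = 40


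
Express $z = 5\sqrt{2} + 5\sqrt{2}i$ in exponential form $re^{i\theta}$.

r = |z| = sqrt((5*sqrt(2))^2 + (5*sqrt(2))^2) = sqrt(50 + 50) = sqrt(100) = 10
θ = arctan(b/a) = arctan(7.0711/7.0711) (quadrant-adjusted) = 45° = π/4
z = 10e^(i*π/4)


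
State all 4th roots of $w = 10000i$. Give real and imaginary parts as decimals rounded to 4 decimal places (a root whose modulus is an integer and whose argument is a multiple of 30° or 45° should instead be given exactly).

|w| = 10000, arg(w) = 90°
Root modulus = 10000^(1/4) = 10
Root arguments: θ_k = (90° + 360°k)/4 for k = 0, 1, ..., 3
Compute each root as (root modulus)(cos θ_k + i sin θ_k) using full-precision intermediates, then round to 4 decimal places.
Roots: 9.2388 + 3.8268i, -3.8268 + 9.2388i, -9.2388 - 3.8268i, 3.8268 - 9.2388i


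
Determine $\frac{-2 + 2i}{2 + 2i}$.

Multiply numerator and denominator by conjugate (2 - 2i):
= (-2 + 2i)(2 - 2i) / (2^2 + 2^2)
= (8i) / 8
= i


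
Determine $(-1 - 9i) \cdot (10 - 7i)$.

(a1*a2 - b1*b2) + (a1*b2 + b1*a2)i
= (-10 - 63) + (7 + (-90))i
= -73 - 83i


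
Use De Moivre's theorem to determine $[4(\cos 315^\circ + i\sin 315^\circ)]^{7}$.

By De Moivre: z^n = r^n(cos(nθ) + i sin(nθ))
= 4^7(cos(7*315°) + i sin(7*315°))
= 16384(cos 45° + i sin 45°)
= 8192*sqrt(2) + 8192*sqrt(2)i


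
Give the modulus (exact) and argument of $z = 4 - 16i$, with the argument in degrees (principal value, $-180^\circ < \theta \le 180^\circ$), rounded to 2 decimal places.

|z| = sqrt(4^2 + (-16)^2) = sqrt(272)
arg(z) = arctan(b/a) = arctan(-16/4) (quadrant-adjusted) = -75.96°


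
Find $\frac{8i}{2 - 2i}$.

Multiply numerator and denominator by conjugate (2 + 2i):
= (8i)(2 + 2i) / (2^2 + (-2)^2)
= (-16 + 16i) / 8
= -2 + 2i


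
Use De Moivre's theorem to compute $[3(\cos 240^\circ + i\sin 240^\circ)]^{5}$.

By De Moivre: z^n = r^n(cos(nθ) + i sin(nθ))
= 3^5(cos(5*240°) + i sin(5*240°))
= 243(cos 120° + i sin 120°)
= -243/2 + (243*sqrt(3)/2)i


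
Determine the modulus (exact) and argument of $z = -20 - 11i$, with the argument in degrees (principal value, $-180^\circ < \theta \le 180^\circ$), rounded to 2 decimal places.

|z| = sqrt((-20)^2 + (-11)^2) = sqrt(521)
arg(z) = arctan(b/a) = arctan(-11/-20) (quadrant-adjusted) = -151.19°


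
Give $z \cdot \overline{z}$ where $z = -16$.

z * conjugate(z) = |z|^2 = a^2 + b^2
= (-16)^2 + 0^2 = 256


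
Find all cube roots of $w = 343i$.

|w| = 343, arg(w) = 90°
Root modulus = 343^(1/3) = 7
Root arguments: θ_k = (90° + 360°k)/3 for k = 0, 1, ..., 2
Roots: 7*sqrt(3)/2 + (7/2)i, -7*sqrt(3)/2 + (7/2)i, -7i


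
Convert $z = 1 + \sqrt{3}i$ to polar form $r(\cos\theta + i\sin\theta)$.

r = |z| = sqrt(a^2 + b^2) = sqrt((1)^2 + (sqrt(3))^2) = sqrt(1 + 3) = sqrt(4) = 2
θ = arctan(b/a) = arctan(1.7321/1) (quadrant-adjusted) = 60°
z = 2(cos 60° + i sin 60°)


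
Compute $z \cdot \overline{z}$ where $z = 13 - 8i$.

z * conjugate(z) = |z|^2 = a^2 + b^2
= 13^2 + (-8)^2 = 233


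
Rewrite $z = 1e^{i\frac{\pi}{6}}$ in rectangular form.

a = r cos θ = 1 * sqrt(3)/2 = sqrt(3)/2
b = r sin θ = 1 * 1/2 = 1/2
z = sqrt(3)/2 + (1/2)i


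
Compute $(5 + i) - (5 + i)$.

(5 - 5) + (1 - 1)i = 0


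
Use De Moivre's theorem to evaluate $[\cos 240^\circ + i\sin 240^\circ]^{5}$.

By De Moivre: z^n = r^n(cos(nθ) + i sin(nθ))
= 1^5(cos(5*240°) + i sin(5*240°))
= 1(cos 120° + i sin 120°)
= -1/2 + (sqrt(3)/2)i


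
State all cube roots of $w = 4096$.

|w| = 4096, arg(w) = 0°
Root modulus = 4096^(1/3) = 16
Root arguments: θ_k = (0° + 360°k)/3 for k = 0, 1, ..., 2
Roots: 16, -8 + 8*sqrt(3)i, -8 - 8*sqrt(3)i


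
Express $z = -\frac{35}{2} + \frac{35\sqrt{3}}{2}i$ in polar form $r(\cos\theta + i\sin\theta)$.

r = |z| = sqrt(a^2 + b^2) = sqrt((-35/2)^2 + (35*sqrt(3)/2)^2) = sqrt(1225/4 + 3675/4) = sqrt(1225) = 35
θ = arctan(b/a) = arctan(30.3109/-17.5) (quadrant-adjusted) = 120°
z = 35(cos 120° + i sin 120°)


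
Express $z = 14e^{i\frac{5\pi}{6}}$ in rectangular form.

a = r cos θ = 14 * -sqrt(3)/2 = -7*sqrt(3)
b = r sin θ = 14 * 1/2 = 7
z = -7*sqrt(3) + 7i


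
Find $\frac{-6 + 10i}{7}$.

Divisor is real, so divide each part by 7:
= -6/7 + (10/7)i


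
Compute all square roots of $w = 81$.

|w| = 81, arg(w) = 0°
Root modulus = 81^(1/2) = 9
Root arguments: θ_k = (0° + 360°k)/2 for k = 0, 1, ..., 1
Roots: 9, -9


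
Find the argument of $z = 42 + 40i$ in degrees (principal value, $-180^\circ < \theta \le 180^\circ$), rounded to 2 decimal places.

θ = arctan(b/a) = arctan(40/42) (quadrant-adjusted) = 43.60°


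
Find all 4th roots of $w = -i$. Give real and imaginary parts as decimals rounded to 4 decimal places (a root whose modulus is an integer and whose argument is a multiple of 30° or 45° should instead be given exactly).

|w| = 1, arg(w) = 270°
Root modulus = 1^(1/4) = 1
Root arguments: θ_k = (270° + 360°k)/4 for k = 0, 1, ..., 3
Compute each root as (root modulus)(cos θ_k + i sin θ_k) using full-precision intermediates, then round to 4 decimal places.
Roots: 0.3827 + 0.9239i, -0.9239 + 0.3827i, -0.3827 - 0.9239i, 0.9239 - 0.3827i


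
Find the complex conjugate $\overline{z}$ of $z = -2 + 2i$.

If z = a + bi, then conjugate(z) = a - bi
conjugate(-2 + 2i) = -2 - 2i


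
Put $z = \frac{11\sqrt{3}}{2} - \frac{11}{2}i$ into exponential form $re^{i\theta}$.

r = |z| = sqrt((11*sqrt(3)/2)^2 + (-11/2)^2) = sqrt(363/4 + 121/4) = sqrt(121) = 11
θ = arctan(b/a) = arctan(-5.5/9.5263) (quadrant-adjusted) = -30° = -π/6
z = 11e^(-i*π/6)


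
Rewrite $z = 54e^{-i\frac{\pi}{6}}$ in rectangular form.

a = r cos θ = 54 * sqrt(3)/2 = 27*sqrt(3)
b = r sin θ = 54 * -1/2 = -27
z = 27*sqrt(3) - 27i


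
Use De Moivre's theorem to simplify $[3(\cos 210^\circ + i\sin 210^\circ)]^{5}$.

By De Moivre: z^n = r^n(cos(nθ) + i sin(nθ))
= 3^5(cos(5*210°) + i sin(5*210°))
= 243(cos 330° + i sin 330°)
= 243*sqrt(3)/2 - (243/2)i


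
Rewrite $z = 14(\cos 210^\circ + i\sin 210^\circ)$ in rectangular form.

a = r cos θ = 14 * -sqrt(3)/2 = -7*sqrt(3)
b = r sin θ = 14 * -1/2 = -7
z = -7*sqrt(3) - 7i


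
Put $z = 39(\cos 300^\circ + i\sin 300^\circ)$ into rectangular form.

a = r cos θ = 39 * 1/2 = 39/2
b = r sin θ = 39 * -sqrt(3)/2 = -39*sqrt(3)/2
z = 39/2 - (39*sqrt(3)/2)i


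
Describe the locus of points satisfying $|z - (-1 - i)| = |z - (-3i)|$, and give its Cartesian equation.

|z - z1| = |z - z2| means z is equidistant from z1 and z2,
i.e. the perpendicular bisector of the segment from (-1, -1) to (0, -3) (midpoint (-1/2, -2)).
With z = x + yi, square both sides:
(x - (-1))^2 + (y - (-1))^2 = (x - 0)^2 + (y - (-3))^2
The x^2 and y^2 terms cancel: 2x + (-4)y = 9 - 2 = 7
Simplify: 2x - 4y = 7
Locus: Perpendicular bisector of the segment from (-1, -1) to (0, -3): the line 2x - 4y = 7


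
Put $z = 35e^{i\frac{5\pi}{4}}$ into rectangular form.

a = r cos θ = 35 * -sqrt(2)/2 = -35*sqrt(2)/2
b = r sin θ = 35 * -sqrt(2)/2 = -35*sqrt(2)/2
z = -35*sqrt(2)/2 - (35*sqrt(2)/2)i


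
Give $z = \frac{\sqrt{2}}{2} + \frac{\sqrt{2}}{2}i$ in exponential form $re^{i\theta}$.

r = |z| = sqrt((sqrt(2)/2)^2 + (sqrt(2)/2)^2) = sqrt(1/2 + 1/2) = sqrt(1) = 1
θ = arctan(b/a) = arctan(0.7071/0.7071) (quadrant-adjusted) = 45° = π/4
z = 1e^(i*π/4)


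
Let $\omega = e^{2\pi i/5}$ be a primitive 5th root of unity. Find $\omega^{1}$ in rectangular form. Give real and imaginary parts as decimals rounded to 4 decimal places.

ω^1 = e^(2πi·1/5) = e^(i·2π/5)
= cos(2π/5) + i sin(2π/5)
= 0.3090 + 0.9511i


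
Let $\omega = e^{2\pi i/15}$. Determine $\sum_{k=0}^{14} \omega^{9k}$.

Let ζ = ω^9 = e^(2πi·9/15). Since 15 ∤ 9, ζ ≠ 1.
Sum = Σ_{k=0}^{14} ζ^k = (ζ^15 - 1)/(ζ - 1) = (ω^{9·15} - 1)/(ζ - 1) = (1 - 1)/(ζ - 1) = 0


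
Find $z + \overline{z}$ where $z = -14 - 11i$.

z + conjugate(z) = (a + bi) + (a - bi) = 2a
= 2 * (-14) = -28


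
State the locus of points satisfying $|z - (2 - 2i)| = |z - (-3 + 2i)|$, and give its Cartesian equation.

|z - z1| = |z - z2| means z is equidistant from z1 and z2,
i.e. the perpendicular bisector of the segment from (2, -2) to (-3, 2) (midpoint (-1/2, 0)).
With z = x + yi, square both sides:
(x - 2)^2 + (y - (-2))^2 = (x - (-3))^2 + (y - 2)^2
The x^2 and y^2 terms cancel: -10x + 8y = 13 - 8 = 5
Simplify: 10x - 8y = -5
Locus: Perpendicular bisector of the segment from (2, -2) to (-3, 2): the line 10x - 8y = -5


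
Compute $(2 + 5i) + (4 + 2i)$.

(2 + 4) + (5 + 2)i = 6 + 7i


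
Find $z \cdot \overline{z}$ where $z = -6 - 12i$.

z * conjugate(z) = |z|^2 = a^2 + b^2
= (-6)^2 + (-12)^2 = 180


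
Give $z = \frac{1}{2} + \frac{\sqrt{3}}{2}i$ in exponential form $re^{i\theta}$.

r = |z| = sqrt((1/2)^2 + (sqrt(3)/2)^2) = sqrt(1/4 + 3/4) = sqrt(1) = 1
θ = arctan(b/a) = arctan(0.866/0.5) (quadrant-adjusted) = 60° = π/3
z = 1e^(i*π/3)


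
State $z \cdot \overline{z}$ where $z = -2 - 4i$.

z * conjugate(z) = |z|^2 = a^2 + b^2
= (-2)^2 + (-4)^2 = 20


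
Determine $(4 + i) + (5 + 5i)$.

(4 + 5) + (1 + 5)i = 9 + 6i


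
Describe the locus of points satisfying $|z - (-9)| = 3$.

|z - z0| = r describes a circle centered at z0 with radius r
Here z0 = -9 and r = 3
Locus: Circle centered at (-9, 0) with radius 3


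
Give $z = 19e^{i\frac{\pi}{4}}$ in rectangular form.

a = r cos θ = 19 * sqrt(2)/2 = 19*sqrt(2)/2
b = r sin θ = 19 * sqrt(2)/2 = 19*sqrt(2)/2
z = 19*sqrt(2)/2 + (19*sqrt(2)/2)i


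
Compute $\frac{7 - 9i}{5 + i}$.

Multiply numerator and denominator by conjugate (5 - i):
= (7 - 9i)(5 - i) / (5^2 + 1^2)
= (26 - 52i) / 26
= 1 - 2i


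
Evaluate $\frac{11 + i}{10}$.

Divisor is real, so divide each part by 10:
= 11/10 + (1/10)i


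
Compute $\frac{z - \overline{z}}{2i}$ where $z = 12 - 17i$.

z - conjugate(z) = 2bi
(z - conjugate(z))/(2i) = 2bi/(2i) = b = -17


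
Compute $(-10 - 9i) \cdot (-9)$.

(a1*a2 - b1*b2) + (a1*b2 + b1*a2)i
= (90 - 0) + (0 + 81)i
= 90 + 81i


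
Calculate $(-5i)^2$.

(a + bi)^2 = a^2 - b^2 + 2abi
= 0^2 - (-5)^2 + 2*0*(-5)i
= -25


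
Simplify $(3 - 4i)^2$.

(a + bi)^2 = a^2 - b^2 + 2abi
= 3^2 - (-4)^2 + 2*3*(-4)i
= -7 - 24i


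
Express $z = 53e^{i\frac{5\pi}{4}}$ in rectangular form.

a = r cos θ = 53 * -sqrt(2)/2 = -53*sqrt(2)/2
b = r sin θ = 53 * -sqrt(2)/2 = -53*sqrt(2)/2
z = -53*sqrt(2)/2 - (53*sqrt(2)/2)i


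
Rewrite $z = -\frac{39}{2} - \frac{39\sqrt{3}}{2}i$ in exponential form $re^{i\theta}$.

r = |z| = sqrt((-39/2)^2 + (-39*sqrt(3)/2)^2) = sqrt(1521/4 + 4563/4) = sqrt(1521) = 39
θ = arctan(b/a) = arctan(-33.775/-19.5) (quadrant-adjusted) = 240° = 4π/3
z = 39e^(i*4π/3)


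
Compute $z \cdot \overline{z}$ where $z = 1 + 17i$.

z * conjugate(z) = |z|^2 = a^2 + b^2
= 1^2 + 17^2 = 290


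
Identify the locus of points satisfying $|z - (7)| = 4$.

|z - z0| = r describes a circle centered at z0 with radius r
Here z0 = 7 and r = 4
Locus: Circle centered at (7, 0) with radius 4


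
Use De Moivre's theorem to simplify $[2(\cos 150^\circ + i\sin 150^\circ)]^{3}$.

By De Moivre: z^n = r^n(cos(nθ) + i sin(nθ))
= 2^3(cos(3*150°) + i sin(3*150°))
= 8(cos 90° + i sin 90°)
= 8i


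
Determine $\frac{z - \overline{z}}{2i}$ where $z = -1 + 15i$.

z - conjugate(z) = 2bi
(z - conjugate(z))/(2i) = 2bi/(2i) = b = 15


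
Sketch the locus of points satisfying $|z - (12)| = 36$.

|z - z0| = r describes a circle centered at z0 with radius r
Here z0 = 12 and r = 36
Locus: Circle centered at (12, 0) with radius 36


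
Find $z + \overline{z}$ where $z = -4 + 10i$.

z + conjugate(z) = (a + bi) + (a - bi) = 2a
= 2 * (-4) = -8


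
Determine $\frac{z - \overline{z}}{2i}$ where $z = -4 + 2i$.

z - conjugate(z) = 2bi
(z - conjugate(z))/(2i) = 2bi/(2i) = b = 2


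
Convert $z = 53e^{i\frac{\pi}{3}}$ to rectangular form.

a = r cos θ = 53 * 1/2 = 53/2
b = r sin θ = 53 * sqrt(3)/2 = 53*sqrt(3)/2
z = 53/2 + (53*sqrt(3)/2)i


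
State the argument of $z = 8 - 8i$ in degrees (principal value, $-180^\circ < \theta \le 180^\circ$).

θ = arctan(b/a) = arctan(-8/8) (quadrant-adjusted) = -45°


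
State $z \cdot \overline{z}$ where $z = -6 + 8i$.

z * conjugate(z) = |z|^2 = a^2 + b^2
= (-6)^2 + 8^2 = 100


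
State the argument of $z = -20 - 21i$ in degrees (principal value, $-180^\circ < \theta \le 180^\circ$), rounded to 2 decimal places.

θ = arctan(b/a) = arctan(-21/-20) (quadrant-adjusted) = -133.60°


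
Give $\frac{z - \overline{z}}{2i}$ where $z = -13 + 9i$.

z - conjugate(z) = 2bi
(z - conjugate(z))/(2i) = 2bi/(2i) = b = 9


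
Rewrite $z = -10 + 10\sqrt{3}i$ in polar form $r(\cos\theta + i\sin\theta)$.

r = |z| = sqrt(a^2 + b^2) = sqrt((-10)^2 + (10*sqrt(3))^2) = sqrt(100 + 300) = sqrt(400) = 20
θ = arctan(b/a) = arctan(17.3205/-10) (quadrant-adjusted) = 120°
z = 20(cos 120° + i sin 120°)


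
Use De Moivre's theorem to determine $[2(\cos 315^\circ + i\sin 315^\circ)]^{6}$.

By De Moivre: z^n = r^n(cos(nθ) + i sin(nθ))
= 2^6(cos(6*315°) + i sin(6*315°))
= 64(cos 90° + i sin 90°)
= 64i


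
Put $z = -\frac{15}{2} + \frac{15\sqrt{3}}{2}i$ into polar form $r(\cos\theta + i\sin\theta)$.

r = |z| = sqrt(a^2 + b^2) = sqrt((-15/2)^2 + (15*sqrt(3)/2)^2) = sqrt(225/4 + 675/4) = sqrt(225) = 15
θ = arctan(b/a) = arctan(12.9904/-7.5) (quadrant-adjusted) = 120°
z = 15(cos 120° + i sin 120°)


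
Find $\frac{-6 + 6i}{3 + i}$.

Multiply numerator and denominator by conjugate (3 - i):
= (-6 + 6i)(3 - i) / (3^2 + 1^2)
= (-12 + 24i) / 10
Divide through by 2: (-6 + 12i) / 5
= -6/5 + (12/5)i


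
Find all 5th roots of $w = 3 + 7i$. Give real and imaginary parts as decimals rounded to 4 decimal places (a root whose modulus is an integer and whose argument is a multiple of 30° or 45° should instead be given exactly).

|w| = sqrt(58) ≈ 7.615773, arg(w) ≈ 66.801409°
Root modulus = sqrt(58)^(1/5) ≈ 1.500869
Root arguments: θ_k = (arg(w) + 360°k)/5 for k = 0, 1, ..., 4
Compute each root as (root modulus)(cos θ_k + i sin θ_k) using full-precision intermediates, then round to 4 decimal places.
Roots: 1.4602 + 0.3468i, 0.1214 + 1.4960i, -1.3852 + 0.5777i, -0.9775 - 1.1389i, 0.7811 - 1.2816i


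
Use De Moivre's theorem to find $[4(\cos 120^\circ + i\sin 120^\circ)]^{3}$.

By De Moivre: z^n = r^n(cos(nθ) + i sin(nθ))
= 4^3(cos(3*120°) + i sin(3*120°))
= 64(cos 0° + i sin 0°)
= 64


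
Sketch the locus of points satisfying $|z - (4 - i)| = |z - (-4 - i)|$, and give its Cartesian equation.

|z - z1| = |z - z2| means z is equidistant from z1 and z2,
i.e. the perpendicular bisector of the segment from (4, -1) to (-4, -1) (midpoint (0, -1)).
With z = x + yi, square both sides:
(x - 4)^2 + (y - (-1))^2 = (x - (-4))^2 + (y - (-1))^2
The x^2 and y^2 terms cancel: -16x + 0y = 17 - 17 = 0
Simplify: x = 0
Locus: Perpendicular bisector of the segment from (4, -1) to (-4, -1): the line x = 0


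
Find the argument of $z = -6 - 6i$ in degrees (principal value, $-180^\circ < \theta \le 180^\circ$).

θ = arctan(b/a) = arctan(-6/-6) (quadrant-adjusted) = -135°


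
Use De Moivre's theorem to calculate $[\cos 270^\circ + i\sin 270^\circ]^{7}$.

By De Moivre: z^n = r^n(cos(nθ) + i sin(nθ))
= 1^7(cos(7*270°) + i sin(7*270°))
= 1(cos 90° + i sin 90°)
= i


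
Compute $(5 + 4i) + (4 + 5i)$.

(5 + 4) + (4 + 5)i = 9 + 9i


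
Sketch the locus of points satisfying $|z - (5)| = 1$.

|z - z0| = r describes a circle centered at z0 with radius r
Here z0 = 5 and r = 1
Locus: Circle centered at (5, 0) with radius 1


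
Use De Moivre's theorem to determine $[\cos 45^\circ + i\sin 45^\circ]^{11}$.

By De Moivre: z^n = r^n(cos(nθ) + i sin(nθ))
= 1^11(cos(11*45°) + i sin(11*45°))
= 1(cos 135° + i sin 135°)
= -sqrt(2)/2 + (sqrt(2)/2)i


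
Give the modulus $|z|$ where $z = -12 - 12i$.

|z| = sqrt(a^2 + b^2) = sqrt((-12)^2 + (-12)^2) = sqrt(288) = sqrt(288)


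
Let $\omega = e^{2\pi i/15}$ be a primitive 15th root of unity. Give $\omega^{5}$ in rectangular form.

ω^5 = e^(2πi·5/15) = e^(i·2π/3)
= cos(2π/3) + i sin(2π/3)
= -1/2 + (sqrt(3)/2)i


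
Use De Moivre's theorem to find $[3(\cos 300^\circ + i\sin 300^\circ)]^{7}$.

By De Moivre: z^n = r^n(cos(nθ) + i sin(nθ))
= 3^7(cos(7*300°) + i sin(7*300°))
= 2187(cos 300° + i sin 300°)
= 2187/2 - (2187*sqrt(3)/2)i


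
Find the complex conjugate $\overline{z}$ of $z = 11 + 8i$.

If z = a + bi, then conjugate(z) = a - bi
conjugate(11 + 8i) = 11 - 8i


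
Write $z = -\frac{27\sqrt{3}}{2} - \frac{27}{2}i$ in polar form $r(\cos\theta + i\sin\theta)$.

r = |z| = sqrt(a^2 + b^2) = sqrt((-27*sqrt(3)/2)^2 + (-27/2)^2) = sqrt(2187/4 + 729/4) = sqrt(729) = 27
θ = arctan(b/a) = arctan(-13.5/-23.3827) (quadrant-adjusted) = 210°
z = 27(cos 210° + i sin 210°)


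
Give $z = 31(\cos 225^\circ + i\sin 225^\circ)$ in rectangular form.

a = r cos θ = 31 * -sqrt(2)/2 = -31*sqrt(2)/2
b = r sin θ = 31 * -sqrt(2)/2 = -31*sqrt(2)/2
z = -31*sqrt(2)/2 - (31*sqrt(2)/2)i


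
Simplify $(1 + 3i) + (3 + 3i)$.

(1 + 3) + (3 + 3)i = 4 + 6i


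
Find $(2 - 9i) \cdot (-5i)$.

(a1*a2 - b1*b2) + (a1*b2 + b1*a2)i
= (0 - 45) + (-10 + 0)i
= -45 - 10i


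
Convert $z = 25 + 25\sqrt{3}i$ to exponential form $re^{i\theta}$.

r = |z| = sqrt((25)^2 + (25*sqrt(3))^2) = sqrt(625 + 1875) = sqrt(2500) = 50
θ = arctan(b/a) = arctan(43.3013/25) (quadrant-adjusted) = 60° = π/3
z = 50e^(i*π/3)


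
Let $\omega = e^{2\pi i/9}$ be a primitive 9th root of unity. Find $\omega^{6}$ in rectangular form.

ω^6 = e^(2πi·6/9) = e^(i·4π/3)
= cos(4π/3) + i sin(4π/3)
= -1/2 - (sqrt(3)/2)i


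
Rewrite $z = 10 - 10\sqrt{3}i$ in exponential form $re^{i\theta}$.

r = |z| = sqrt((10)^2 + (-10*sqrt(3))^2) = sqrt(100 + 300) = sqrt(400) = 20
θ = arctan(b/a) = arctan(-17.3205/10) (quadrant-adjusted) = -60° = -π/3
z = 20e^(-i*π/3)


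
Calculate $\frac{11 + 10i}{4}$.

Divisor is real, so divide each part by 4:
= 11/4 + (5/2)i


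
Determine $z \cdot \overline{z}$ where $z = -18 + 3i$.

z * conjugate(z) = |z|^2 = a^2 + b^2
= (-18)^2 + 3^2 = 333


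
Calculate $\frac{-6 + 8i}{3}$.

Divisor is real, so divide each part by 3:
= -2 + (8/3)i


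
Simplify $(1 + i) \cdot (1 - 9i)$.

(a1*a2 - b1*b2) + (a1*b2 + b1*a2)i
= (1 - (-9)) + (-9 + 1)i
= 10 - 8i


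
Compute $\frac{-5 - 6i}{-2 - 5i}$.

Multiply numerator and denominator by conjugate (-2 + 5i):
= (-5 - 6i)(-2 + 5i) / ((-2)^2 + (-5)^2)
= (40 - 13i) / 29
= 40/29 - (13/29)i


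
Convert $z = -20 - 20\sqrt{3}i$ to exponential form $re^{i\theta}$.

r = |z| = sqrt((-20)^2 + (-20*sqrt(3))^2) = sqrt(400 + 1200) = sqrt(1600) = 40
θ = arctan(b/a) = arctan(-34.641/-20) (quadrant-adjusted) = 240° = 4π/3
z = 40e^(i*4π/3)


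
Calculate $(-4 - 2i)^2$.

(a + bi)^2 = a^2 - b^2 + 2abi
= (-4)^2 - (-2)^2 + 2*(-4)*(-2)i
= 12 + 16i


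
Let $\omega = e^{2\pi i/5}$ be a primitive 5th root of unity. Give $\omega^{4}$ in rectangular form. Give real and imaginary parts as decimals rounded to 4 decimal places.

ω^4 = e^(2πi·4/5) = e^(i·8π/5)
= cos(8π/5) + i sin(8π/5)
= 0.3090 - 0.9511i


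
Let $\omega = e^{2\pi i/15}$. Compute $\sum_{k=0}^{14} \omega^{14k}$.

Let ζ = ω^14 = e^(2πi·14/15). Since 15 ∤ 14, ζ ≠ 1.
Sum = Σ_{k=0}^{14} ζ^k = (ζ^15 - 1)/(ζ - 1) = (ω^{14·15} - 1)/(ζ - 1) = (1 - 1)/(ζ - 1) = 0


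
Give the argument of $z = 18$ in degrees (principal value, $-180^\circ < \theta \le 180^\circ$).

b = 0 and a > 0, so z lies on the positive real axis: θ = 0°


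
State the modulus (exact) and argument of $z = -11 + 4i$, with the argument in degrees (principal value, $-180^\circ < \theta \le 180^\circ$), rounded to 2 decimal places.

|z| = sqrt((-11)^2 + 4^2) = sqrt(137)
arg(z) = arctan(b/a) = arctan(4/-11) (quadrant-adjusted) = 160.02°


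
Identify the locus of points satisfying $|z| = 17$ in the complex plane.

|z| = 17 means sqrt(x^2 + y^2) = 17
This is a circle of radius 17 centered at the origin


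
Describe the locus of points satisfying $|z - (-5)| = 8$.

|z - z0| = r describes a circle centered at z0 with radius r
Here z0 = -5 and r = 8
Locus: Circle centered at (-5, 0) with radius 8


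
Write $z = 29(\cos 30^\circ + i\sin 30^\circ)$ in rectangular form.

a = r cos θ = 29 * sqrt(3)/2 = 29*sqrt(3)/2
b = r sin θ = 29 * 1/2 = 29/2
z = 29*sqrt(3)/2 + (29/2)i


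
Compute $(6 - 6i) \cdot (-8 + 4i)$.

(a1*a2 - b1*b2) + (a1*b2 + b1*a2)i
= (-48 - (-24)) + (24 + 48)i
= -24 + 72i


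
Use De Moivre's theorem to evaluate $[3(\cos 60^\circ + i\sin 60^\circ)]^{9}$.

By De Moivre: z^n = r^n(cos(nθ) + i sin(nθ))
= 3^9(cos(9*60°) + i sin(9*60°))
= 19683(cos 180° + i sin 180°)
= -19683


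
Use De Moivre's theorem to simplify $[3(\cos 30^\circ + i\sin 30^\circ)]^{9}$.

By De Moivre: z^n = r^n(cos(nθ) + i sin(nθ))
= 3^9(cos(9*30°) + i sin(9*30°))
= 19683(cos 270° + i sin 270°)
= -19683i


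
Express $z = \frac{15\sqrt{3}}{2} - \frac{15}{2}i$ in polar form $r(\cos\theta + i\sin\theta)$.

r = |z| = sqrt(a^2 + b^2) = sqrt((15*sqrt(3)/2)^2 + (-15/2)^2) = sqrt(675/4 + 225/4) = sqrt(225) = 15
θ = arctan(b/a) = arctan(-7.5/12.9904) (quadrant-adjusted) = 330°
z = 15(cos 330° + i sin 330°)


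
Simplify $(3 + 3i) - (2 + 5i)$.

(3 - 2) + (3 - 5)i = 1 - 2i


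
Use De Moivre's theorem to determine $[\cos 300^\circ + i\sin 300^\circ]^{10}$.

By De Moivre: z^n = r^n(cos(nθ) + i sin(nθ))
= 1^10(cos(10*300°) + i sin(10*300°))
= 1(cos 120° + i sin 120°)
= -1/2 + (sqrt(3)/2)i


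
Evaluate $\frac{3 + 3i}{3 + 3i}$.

Multiply numerator and denominator by conjugate (3 - 3i):
= (3 + 3i)(3 - 3i) / (3^2 + 3^2)
= (18) / 18
= 1


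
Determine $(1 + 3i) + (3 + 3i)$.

(1 + 3) + (3 + 3)i = 4 + 6i


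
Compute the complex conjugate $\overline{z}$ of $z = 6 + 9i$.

If z = a + bi, then conjugate(z) = a - bi
conjugate(6 + 9i) = 6 - 9i


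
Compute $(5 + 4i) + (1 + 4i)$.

(5 + 1) + (4 + 4)i = 6 + 8i


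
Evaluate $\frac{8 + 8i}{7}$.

Divisor is real, so divide each part by 7:
= 8/7 + (8/7)i


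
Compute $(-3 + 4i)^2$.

(a + bi)^2 = a^2 - b^2 + 2abi
= (-3)^2 - 4^2 + 2*(-3)*4i
= -7 - 24i


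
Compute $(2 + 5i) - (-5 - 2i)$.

(2 - (-5)) + (5 - (-2))i = 7 + 7i


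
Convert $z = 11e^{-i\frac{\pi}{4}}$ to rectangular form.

a = r cos θ = 11 * sqrt(2)/2 = 11*sqrt(2)/2
b = r sin θ = 11 * -sqrt(2)/2 = -11*sqrt(2)/2
z = 11*sqrt(2)/2 - (11*sqrt(2)/2)i


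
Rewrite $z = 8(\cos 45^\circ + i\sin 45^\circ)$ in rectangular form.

a = r cos θ = 8 * sqrt(2)/2 = 4*sqrt(2)
b = r sin θ = 8 * sqrt(2)/2 = 4*sqrt(2)
z = 4*sqrt(2) + 4*sqrt(2)i


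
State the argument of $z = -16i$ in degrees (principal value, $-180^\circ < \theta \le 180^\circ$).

a = 0 and b < 0, so z lies on the negative imaginary axis: θ = -90°


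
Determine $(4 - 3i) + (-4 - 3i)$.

(4 + (-4)) + (-3 + (-3))i = -6i


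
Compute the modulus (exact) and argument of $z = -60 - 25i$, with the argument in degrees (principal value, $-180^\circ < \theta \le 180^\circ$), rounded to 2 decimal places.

|z| = sqrt((-60)^2 + (-25)^2) = 65
arg(z) = arctan(b/a) = arctan(-25/-60) (quadrant-adjusted) = -157.38°


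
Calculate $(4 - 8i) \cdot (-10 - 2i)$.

(a1*a2 - b1*b2) + (a1*b2 + b1*a2)i
= (-40 - 16) + (-8 + 80)i
= -56 + 72i


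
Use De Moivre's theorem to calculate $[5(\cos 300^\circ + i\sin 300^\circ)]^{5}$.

By De Moivre: z^n = r^n(cos(nθ) + i sin(nθ))
= 5^5(cos(5*300°) + i sin(5*300°))
= 3125(cos 60° + i sin 60°)
= 3125/2 + (3125*sqrt(3)/2)i
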